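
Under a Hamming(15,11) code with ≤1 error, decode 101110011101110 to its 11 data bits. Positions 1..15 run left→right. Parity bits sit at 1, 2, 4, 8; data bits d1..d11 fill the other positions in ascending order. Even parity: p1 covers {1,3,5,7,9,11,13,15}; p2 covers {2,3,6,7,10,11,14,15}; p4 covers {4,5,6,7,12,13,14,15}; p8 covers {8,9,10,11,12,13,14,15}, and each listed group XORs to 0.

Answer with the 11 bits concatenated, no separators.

s1 (pos 1,3,5,7,9,11,13,15): 1⊕1⊕1⊕0⊕1⊕0⊕1⊕0 = 1
s2 (pos 2,3,6,7,10,11,14,15): 0⊕1⊕0⊕0⊕1⊕0⊕1⊕0 = 1
s4 (pos 4,5,6,7,12,13,14,15): 1⊕1⊕0⊕0⊕1⊕1⊕1⊕0 = 1
s8 (pos 8,9,10,11,12,13,14,15): 1⊕1⊕1⊕0⊕1⊕1⊕1⊕0 = 0
Syndrome s8…s1 = 0111 → error at position 7.
Flip position 7: 101110011101110 → 101110111101110
Read data bits from positions 3,5,6,7,9,10,11,12,13,14,15: 11011101110

11011101110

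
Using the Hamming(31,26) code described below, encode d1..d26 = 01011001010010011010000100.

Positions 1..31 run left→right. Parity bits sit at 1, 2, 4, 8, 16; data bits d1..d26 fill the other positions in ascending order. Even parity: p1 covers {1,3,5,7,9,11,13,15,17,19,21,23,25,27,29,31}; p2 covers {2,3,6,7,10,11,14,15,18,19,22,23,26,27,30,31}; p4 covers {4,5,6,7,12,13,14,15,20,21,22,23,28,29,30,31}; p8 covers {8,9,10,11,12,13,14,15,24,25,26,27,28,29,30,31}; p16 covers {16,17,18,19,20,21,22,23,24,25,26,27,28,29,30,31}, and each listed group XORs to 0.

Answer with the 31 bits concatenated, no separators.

1001101110010101010011010000100

Place data at non-parity positions: p1 p2 0 p4 1 0 1 p8 1 0 0 1 0 1 0 p16 0 1 0 0 1 1 0 1 0 0 0 0 1 0 0
p1 (pos 1,3,5,7,9,11,13,15,17,19,21,23,25,27,29,31): XOR of data positions = 0⊕1⊕1⊕1⊕0⊕0⊕0⊕0⊕0⊕1⊕0⊕0⊕0⊕1⊕0 = 1
p2 (pos 2,3,6,7,10,11,14,15,18,19,22,23,26,27,30,31): XOR of data positions = 0⊕0⊕1⊕0⊕0⊕1⊕0⊕1⊕0⊕1⊕0⊕0⊕0⊕0⊕0 = 0
p4 (pos 4,5,6,7,12,13,14,15,20,21,22,23,28,29,30,31): XOR of data positions = 1⊕0⊕1⊕1⊕0⊕1⊕0⊕0⊕1⊕1⊕0⊕0⊕1⊕0⊕0 = 1
p8 (pos 8,9,10,11,12,13,14,15,24,25,26,27,28,29,30,31): XOR of data positions = 1⊕0⊕0⊕1⊕0⊕1⊕0⊕1⊕0⊕0⊕0⊕0⊕1⊕0⊕0 = 1
p16 (pos 16,17,18,19,20,21,22,23,24,25,26,27,28,29,30,31): XOR of data positions = 0⊕1⊕0⊕0⊕1⊕1⊕0⊕1⊕0⊕0⊕0⊕0⊕1⊕0⊕0 = 1
Codeword: 1001101110010101010011010000100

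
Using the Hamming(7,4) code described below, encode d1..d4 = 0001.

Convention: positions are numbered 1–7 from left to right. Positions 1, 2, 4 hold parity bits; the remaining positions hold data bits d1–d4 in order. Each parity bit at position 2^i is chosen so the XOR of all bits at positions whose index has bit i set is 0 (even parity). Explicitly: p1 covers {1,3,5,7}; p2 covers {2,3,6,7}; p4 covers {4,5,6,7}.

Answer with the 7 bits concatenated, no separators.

1101001

Place data at non-parity positions: p1 p2 0 p4 0 0 1
p1 (pos 1,3,5,7): XOR of data positions = 0⊕0⊕1 = 1
p2 (pos 2,3,6,7): XOR of data positions = 0⊕0⊕1 = 1
p4 (pos 4,5,6,7): XOR of data positions = 0⊕0⊕1 = 1
Codeword: 1101001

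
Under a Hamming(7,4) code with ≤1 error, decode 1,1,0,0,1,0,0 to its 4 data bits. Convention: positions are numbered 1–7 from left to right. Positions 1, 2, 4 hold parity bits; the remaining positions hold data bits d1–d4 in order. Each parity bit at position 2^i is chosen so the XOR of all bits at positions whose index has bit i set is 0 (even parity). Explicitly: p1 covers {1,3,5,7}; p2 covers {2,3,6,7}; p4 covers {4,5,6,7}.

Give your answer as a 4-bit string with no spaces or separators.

s1 (pos 1,3,5,7): 1⊕0⊕1⊕0 = 0
s2 (pos 2,3,6,7): 1⊕0⊕0⊕0 = 1
s4 (pos 4,5,6,7): 0⊕1⊕0⊕0 = 1
Syndrome s4…s1 = 110 → error at position 6.
Flip position 6: 1100100 → 1100110
Read data bits from positions 3,5,6,7: 0110

0110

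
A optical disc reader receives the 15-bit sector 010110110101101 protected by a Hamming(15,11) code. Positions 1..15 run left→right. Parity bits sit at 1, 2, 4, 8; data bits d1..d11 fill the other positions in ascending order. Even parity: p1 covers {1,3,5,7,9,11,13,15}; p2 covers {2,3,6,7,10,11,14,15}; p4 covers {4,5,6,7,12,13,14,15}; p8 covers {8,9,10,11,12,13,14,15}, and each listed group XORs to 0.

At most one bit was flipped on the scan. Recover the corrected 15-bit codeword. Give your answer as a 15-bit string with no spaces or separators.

010110100101101

s1 (pos 1,3,5,7,9,11,13,15): 0⊕0⊕1⊕1⊕0⊕0⊕1⊕1 = 0
s2 (pos 2,3,6,7,10,11,14,15): 1⊕0⊕0⊕1⊕1⊕0⊕0⊕1 = 0
s4 (pos 4,5,6,7,12,13,14,15): 1⊕1⊕0⊕1⊕1⊕1⊕0⊕1 = 0
s8 (pos 8,9,10,11,12,13,14,15): 1⊕0⊕1⊕0⊕1⊕1⊕0⊕1 = 1
Syndrome s8…s1 = 1000 → error at position 8.
Flip position 8: 010110110101101 → 010110100101101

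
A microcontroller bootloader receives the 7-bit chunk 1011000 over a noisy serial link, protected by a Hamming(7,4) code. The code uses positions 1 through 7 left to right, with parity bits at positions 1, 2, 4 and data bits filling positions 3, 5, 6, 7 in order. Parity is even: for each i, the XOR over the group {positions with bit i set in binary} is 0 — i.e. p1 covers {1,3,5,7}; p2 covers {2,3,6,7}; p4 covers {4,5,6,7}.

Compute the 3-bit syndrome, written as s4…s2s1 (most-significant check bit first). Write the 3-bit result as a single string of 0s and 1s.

110

s1 (pos 1,3,5,7): 1⊕1⊕0⊕0 = 0
s2 (pos 2,3,6,7): 0⊕1⊕0⊕0 = 1
s4 (pos 4,5,6,7): 1⊕0⊕0⊕0 = 1
Syndrome s4…s1 = 110 → error at position 6.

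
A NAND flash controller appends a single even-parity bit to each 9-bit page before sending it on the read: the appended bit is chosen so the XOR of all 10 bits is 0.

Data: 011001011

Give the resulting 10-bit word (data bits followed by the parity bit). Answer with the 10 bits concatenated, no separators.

0110010111

XOR of the 9 data bits: 0⊕1⊕1⊕0⊕0⊕1⊕0⊕1⊕1 = 1
Parity bit = 1 (so all 10 bits XOR to 0).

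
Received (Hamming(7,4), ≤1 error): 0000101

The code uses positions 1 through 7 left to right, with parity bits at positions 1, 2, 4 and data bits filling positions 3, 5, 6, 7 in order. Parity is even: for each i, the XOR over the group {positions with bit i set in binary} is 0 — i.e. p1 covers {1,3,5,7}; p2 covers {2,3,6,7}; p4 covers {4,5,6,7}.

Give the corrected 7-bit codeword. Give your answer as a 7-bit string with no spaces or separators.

0100101

s1 (pos 1,3,5,7): 0⊕0⊕1⊕1 = 0
s2 (pos 2,3,6,7): 0⊕0⊕0⊕1 = 1
s4 (pos 4,5,6,7): 0⊕1⊕0⊕1 = 0
Syndrome s4…s1 = 010 → error at position 2.
Flip position 2: 0000101 → 0100101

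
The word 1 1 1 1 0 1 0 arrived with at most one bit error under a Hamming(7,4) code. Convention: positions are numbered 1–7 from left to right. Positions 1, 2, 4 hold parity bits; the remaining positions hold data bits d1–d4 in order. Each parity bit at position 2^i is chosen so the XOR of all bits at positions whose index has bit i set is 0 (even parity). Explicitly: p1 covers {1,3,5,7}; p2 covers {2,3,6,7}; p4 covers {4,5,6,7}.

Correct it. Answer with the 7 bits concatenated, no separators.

1011010

s1 (pos 1,3,5,7): 1⊕1⊕0⊕0 = 0
s2 (pos 2,3,6,7): 1⊕1⊕1⊕0 = 1
s4 (pos 4,5,6,7): 1⊕0⊕1⊕0 = 0
Syndrome s4…s1 = 010 → error at position 2.
Flip position 2: 1111010 → 1011010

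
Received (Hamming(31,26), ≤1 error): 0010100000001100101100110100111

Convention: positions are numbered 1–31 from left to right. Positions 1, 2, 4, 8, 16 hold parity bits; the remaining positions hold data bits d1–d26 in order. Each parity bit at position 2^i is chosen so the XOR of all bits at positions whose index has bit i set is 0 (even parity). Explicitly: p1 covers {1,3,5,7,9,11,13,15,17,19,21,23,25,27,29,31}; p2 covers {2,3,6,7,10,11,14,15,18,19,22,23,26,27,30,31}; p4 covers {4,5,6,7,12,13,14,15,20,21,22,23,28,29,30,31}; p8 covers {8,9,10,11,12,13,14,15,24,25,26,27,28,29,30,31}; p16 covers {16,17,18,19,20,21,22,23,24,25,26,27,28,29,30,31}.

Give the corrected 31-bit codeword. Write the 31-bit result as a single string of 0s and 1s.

s1 (pos 1,3,5,7,9,11,13,15,17,19,21,23,25,27,29,31): 0⊕1⊕1⊕0⊕0⊕0⊕1⊕0⊕1⊕1⊕0⊕1⊕0⊕0⊕1⊕1 = 0
s2 (pos 2,3,6,7,10,11,14,15,18,19,22,23,26,27,30,31): 0⊕1⊕0⊕0⊕0⊕0⊕1⊕0⊕0⊕1⊕0⊕1⊕1⊕0⊕1⊕1 = 1
s4 (pos 4,5,6,7,12,13,14,15,20,21,22,23,28,29,30,31): 0⊕1⊕0⊕0⊕0⊕1⊕1⊕0⊕1⊕0⊕0⊕1⊕0⊕1⊕1⊕1 = 0
s8 (pos 8,9,10,11,12,13,14,15,24,25,26,27,28,29,30,31): 0⊕0⊕0⊕0⊕0⊕1⊕1⊕0⊕1⊕0⊕1⊕0⊕0⊕1⊕1⊕1 = 1
s16 (pos 16,17,18,19,20,21,22,23,24,25,26,27,28,29,30,31): 0⊕1⊕0⊕1⊕1⊕0⊕0⊕1⊕1⊕0⊕1⊕0⊕0⊕1⊕1⊕1 = 1
Syndrome s16…s1 = 11010 → error at position 26.
Flip position 26: 0010100000001100101100110100111 → 0010100000001100101100110000111

0010100000001100101100110000111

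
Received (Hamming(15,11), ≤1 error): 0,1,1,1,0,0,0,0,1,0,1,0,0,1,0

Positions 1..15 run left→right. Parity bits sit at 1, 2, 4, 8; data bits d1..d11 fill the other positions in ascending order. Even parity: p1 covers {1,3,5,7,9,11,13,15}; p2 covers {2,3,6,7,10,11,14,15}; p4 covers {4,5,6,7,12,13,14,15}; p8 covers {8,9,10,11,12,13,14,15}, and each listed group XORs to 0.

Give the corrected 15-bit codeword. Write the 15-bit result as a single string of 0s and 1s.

s1 (pos 1,3,5,7,9,11,13,15): 0⊕1⊕0⊕0⊕1⊕1⊕0⊕0 = 1
s2 (pos 2,3,6,7,10,11,14,15): 1⊕1⊕0⊕0⊕0⊕1⊕1⊕0 = 0
s4 (pos 4,5,6,7,12,13,14,15): 1⊕0⊕0⊕0⊕0⊕0⊕1⊕0 = 0
s8 (pos 8,9,10,11,12,13,14,15): 0⊕1⊕0⊕1⊕0⊕0⊕1⊕0 = 1
Syndrome s8…s1 = 1001 → error at position 9.
Flip position 9: 011100001010010 → 011100000010010

011100000010010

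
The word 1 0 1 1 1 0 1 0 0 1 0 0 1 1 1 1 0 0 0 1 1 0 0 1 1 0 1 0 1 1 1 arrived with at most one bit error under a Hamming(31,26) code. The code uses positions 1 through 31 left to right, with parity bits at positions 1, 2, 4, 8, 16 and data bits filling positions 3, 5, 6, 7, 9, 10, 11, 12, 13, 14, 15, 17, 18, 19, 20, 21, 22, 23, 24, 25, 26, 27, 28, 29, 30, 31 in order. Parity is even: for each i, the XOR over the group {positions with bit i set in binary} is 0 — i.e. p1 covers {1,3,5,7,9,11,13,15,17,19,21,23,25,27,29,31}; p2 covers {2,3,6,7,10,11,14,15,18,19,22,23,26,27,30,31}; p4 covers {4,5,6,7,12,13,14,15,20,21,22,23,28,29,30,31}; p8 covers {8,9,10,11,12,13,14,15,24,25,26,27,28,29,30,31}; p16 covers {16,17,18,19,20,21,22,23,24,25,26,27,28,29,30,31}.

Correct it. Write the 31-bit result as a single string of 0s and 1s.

s1 (pos 1,3,5,7,9,11,13,15,17,19,21,23,25,27,29,31): 1⊕1⊕1⊕1⊕0⊕0⊕1⊕1⊕0⊕0⊕1⊕0⊕1⊕1⊕1⊕1 = 1
s2 (pos 2,3,6,7,10,11,14,15,18,19,22,23,26,27,30,31): 0⊕1⊕0⊕1⊕1⊕0⊕1⊕1⊕0⊕0⊕0⊕0⊕0⊕1⊕1⊕1 = 0
s4 (pos 4,5,6,7,12,13,14,15,20,21,22,23,28,29,30,31): 1⊕1⊕0⊕1⊕0⊕1⊕1⊕1⊕1⊕1⊕0⊕0⊕0⊕1⊕1⊕1 = 1
s8 (pos 8,9,10,11,12,13,14,15,24,25,26,27,28,29,30,31): 0⊕0⊕1⊕0⊕0⊕1⊕1⊕1⊕1⊕1⊕0⊕1⊕0⊕1⊕1⊕1 = 0
s16 (pos 16,17,18,19,20,21,22,23,24,25,26,27,28,29,30,31): 1⊕0⊕0⊕0⊕1⊕1⊕0⊕0⊕1⊕1⊕0⊕1⊕0⊕1⊕1⊕1 = 1
Syndrome s16…s1 = 10101 → error at position 21.
Flip position 21: 1011101001001111000110011010111 → 1011101001001111000100011010111

1011101001001111000100011010111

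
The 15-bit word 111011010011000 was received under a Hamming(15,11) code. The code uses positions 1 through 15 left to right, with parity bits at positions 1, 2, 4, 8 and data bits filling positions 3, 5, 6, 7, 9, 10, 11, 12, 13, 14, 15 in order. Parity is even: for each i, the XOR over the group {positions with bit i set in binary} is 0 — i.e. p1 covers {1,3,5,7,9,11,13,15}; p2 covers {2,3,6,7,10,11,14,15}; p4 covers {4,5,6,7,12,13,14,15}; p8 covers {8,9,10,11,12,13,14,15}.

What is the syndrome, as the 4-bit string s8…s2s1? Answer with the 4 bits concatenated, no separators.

1100

s1 (pos 1,3,5,7,9,11,13,15): 1⊕1⊕1⊕0⊕0⊕1⊕0⊕0 = 0
s2 (pos 2,3,6,7,10,11,14,15): 1⊕1⊕1⊕0⊕0⊕1⊕0⊕0 = 0
s4 (pos 4,5,6,7,12,13,14,15): 0⊕1⊕1⊕0⊕1⊕0⊕0⊕0 = 1
s8 (pos 8,9,10,11,12,13,14,15): 1⊕0⊕0⊕1⊕1⊕0⊕0⊕0 = 1
Syndrome s8…s1 = 1100 → error at position 12.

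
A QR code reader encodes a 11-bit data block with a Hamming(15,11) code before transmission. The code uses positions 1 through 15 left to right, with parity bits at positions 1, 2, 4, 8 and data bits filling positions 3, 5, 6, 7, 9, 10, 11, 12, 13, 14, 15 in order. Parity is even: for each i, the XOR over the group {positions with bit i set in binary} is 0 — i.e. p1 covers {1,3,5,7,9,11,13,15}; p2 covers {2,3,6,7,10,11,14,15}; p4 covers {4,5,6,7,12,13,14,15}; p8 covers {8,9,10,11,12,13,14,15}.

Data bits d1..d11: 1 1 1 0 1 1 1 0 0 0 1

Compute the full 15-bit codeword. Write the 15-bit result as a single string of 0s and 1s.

111111001110001

Place data at non-parity positions: p1 p2 1 p4 1 1 0 p8 1 1 1 0 0 0 1
p1 (pos 1,3,5,7,9,11,13,15): XOR of data positions = 1⊕1⊕0⊕1⊕1⊕0⊕1 = 1
p2 (pos 2,3,6,7,10,11,14,15): XOR of data positions = 1⊕1⊕0⊕1⊕1⊕0⊕1 = 1
p4 (pos 4,5,6,7,12,13,14,15): XOR of data positions = 1⊕1⊕0⊕0⊕0⊕0⊕1 = 1
p8 (pos 8,9,10,11,12,13,14,15): XOR of data positions = 1⊕1⊕1⊕0⊕0⊕0⊕1 = 0
Codeword: 111111001110001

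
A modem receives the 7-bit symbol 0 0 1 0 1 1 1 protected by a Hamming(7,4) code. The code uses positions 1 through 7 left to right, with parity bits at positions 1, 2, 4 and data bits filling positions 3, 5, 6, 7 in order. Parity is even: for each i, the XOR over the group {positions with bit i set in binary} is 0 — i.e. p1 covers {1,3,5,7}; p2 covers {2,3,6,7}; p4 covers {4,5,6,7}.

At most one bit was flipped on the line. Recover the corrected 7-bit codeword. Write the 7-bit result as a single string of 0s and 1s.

0010110

s1 (pos 1,3,5,7): 0⊕1⊕1⊕1 = 1
s2 (pos 2,3,6,7): 0⊕1⊕1⊕1 = 1
s4 (pos 4,5,6,7): 0⊕1⊕1⊕1 = 1
Syndrome s4…s1 = 111 → error at position 7.
Flip position 7: 0010111 → 0010110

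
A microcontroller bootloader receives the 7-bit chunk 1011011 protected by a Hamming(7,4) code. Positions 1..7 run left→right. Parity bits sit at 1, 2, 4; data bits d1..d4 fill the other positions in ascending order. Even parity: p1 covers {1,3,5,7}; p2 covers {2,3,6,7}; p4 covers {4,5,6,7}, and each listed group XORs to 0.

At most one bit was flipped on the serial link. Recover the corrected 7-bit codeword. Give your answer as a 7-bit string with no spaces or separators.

1011010

s1 (pos 1,3,5,7): 1⊕1⊕0⊕1 = 1
s2 (pos 2,3,6,7): 0⊕1⊕1⊕1 = 1
s4 (pos 4,5,6,7): 1⊕0⊕1⊕1 = 1
Syndrome s4…s1 = 111 → error at position 7.
Flip position 7: 1011011 → 1011010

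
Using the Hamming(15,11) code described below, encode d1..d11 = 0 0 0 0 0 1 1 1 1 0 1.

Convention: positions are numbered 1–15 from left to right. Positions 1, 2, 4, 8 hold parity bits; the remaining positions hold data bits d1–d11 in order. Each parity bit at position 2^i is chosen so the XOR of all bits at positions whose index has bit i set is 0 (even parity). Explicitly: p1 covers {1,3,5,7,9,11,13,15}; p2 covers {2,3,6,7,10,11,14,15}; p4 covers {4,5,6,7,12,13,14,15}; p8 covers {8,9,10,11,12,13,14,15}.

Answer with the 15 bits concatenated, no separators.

110100010111101

Place data at non-parity positions: p1 p2 0 p4 0 0 0 p8 0 1 1 1 1 0 1
p1 (pos 1,3,5,7,9,11,13,15): XOR of data positions = 0⊕0⊕0⊕0⊕1⊕1⊕1 = 1
p2 (pos 2,3,6,7,10,11,14,15): XOR of data positions = 0⊕0⊕0⊕1⊕1⊕0⊕1 = 1
p4 (pos 4,5,6,7,12,13,14,15): XOR of data positions = 0⊕0⊕0⊕1⊕1⊕0⊕1 = 1
p8 (pos 8,9,10,11,12,13,14,15): XOR of data positions = 0⊕1⊕1⊕1⊕1⊕0⊕1 = 1
Codeword: 110100010111101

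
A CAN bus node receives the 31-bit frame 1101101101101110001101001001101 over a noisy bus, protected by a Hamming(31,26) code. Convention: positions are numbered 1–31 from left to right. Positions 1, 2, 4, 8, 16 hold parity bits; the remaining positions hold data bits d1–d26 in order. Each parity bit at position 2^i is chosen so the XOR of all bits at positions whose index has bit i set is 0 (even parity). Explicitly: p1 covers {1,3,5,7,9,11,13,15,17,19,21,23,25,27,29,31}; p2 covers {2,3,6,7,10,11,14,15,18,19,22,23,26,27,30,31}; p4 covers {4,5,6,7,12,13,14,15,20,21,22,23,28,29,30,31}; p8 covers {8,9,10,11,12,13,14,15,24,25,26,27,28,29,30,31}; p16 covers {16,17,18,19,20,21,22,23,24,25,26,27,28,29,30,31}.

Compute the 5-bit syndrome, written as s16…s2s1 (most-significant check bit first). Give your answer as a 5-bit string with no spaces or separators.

10110

s1 (pos 1,3,5,7,9,11,13,15,17,19,21,23,25,27,29,31): 1⊕0⊕1⊕1⊕0⊕1⊕1⊕1⊕0⊕1⊕0⊕0⊕1⊕0⊕1⊕1 = 0
s2 (pos 2,3,6,7,10,11,14,15,18,19,22,23,26,27,30,31): 1⊕0⊕0⊕1⊕1⊕1⊕1⊕1⊕0⊕1⊕1⊕0⊕0⊕0⊕0⊕1 = 1
s4 (pos 4,5,6,7,12,13,14,15,20,21,22,23,28,29,30,31): 1⊕1⊕0⊕1⊕0⊕1⊕1⊕1⊕1⊕0⊕1⊕0⊕1⊕1⊕0⊕1 = 1
s8 (pos 8,9,10,11,12,13,14,15,24,25,26,27,28,29,30,31): 1⊕0⊕1⊕1⊕0⊕1⊕1⊕1⊕0⊕1⊕0⊕0⊕1⊕1⊕0⊕1 = 0
s16 (pos 16,17,18,19,20,21,22,23,24,25,26,27,28,29,30,31): 0⊕0⊕0⊕1⊕1⊕0⊕1⊕0⊕0⊕1⊕0⊕0⊕1⊕1⊕0⊕1 = 1
Syndrome s16…s1 = 10110 → error at position 22.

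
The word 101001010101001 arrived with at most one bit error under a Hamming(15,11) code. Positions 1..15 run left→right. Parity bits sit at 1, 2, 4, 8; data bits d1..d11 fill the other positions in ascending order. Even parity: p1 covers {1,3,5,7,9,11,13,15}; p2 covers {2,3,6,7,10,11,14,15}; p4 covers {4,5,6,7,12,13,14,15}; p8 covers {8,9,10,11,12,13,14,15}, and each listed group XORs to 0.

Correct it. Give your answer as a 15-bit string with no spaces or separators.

101011010101001

s1 (pos 1,3,5,7,9,11,13,15): 1⊕1⊕0⊕0⊕0⊕0⊕0⊕1 = 1
s2 (pos 2,3,6,7,10,11,14,15): 0⊕1⊕1⊕0⊕1⊕0⊕0⊕1 = 0
s4 (pos 4,5,6,7,12,13,14,15): 0⊕0⊕1⊕0⊕1⊕0⊕0⊕1 = 1
s8 (pos 8,9,10,11,12,13,14,15): 1⊕0⊕1⊕0⊕1⊕0⊕0⊕1 = 0
Syndrome s8…s1 = 0101 → error at position 5.
Flip position 5: 101001010101001 → 101011010101001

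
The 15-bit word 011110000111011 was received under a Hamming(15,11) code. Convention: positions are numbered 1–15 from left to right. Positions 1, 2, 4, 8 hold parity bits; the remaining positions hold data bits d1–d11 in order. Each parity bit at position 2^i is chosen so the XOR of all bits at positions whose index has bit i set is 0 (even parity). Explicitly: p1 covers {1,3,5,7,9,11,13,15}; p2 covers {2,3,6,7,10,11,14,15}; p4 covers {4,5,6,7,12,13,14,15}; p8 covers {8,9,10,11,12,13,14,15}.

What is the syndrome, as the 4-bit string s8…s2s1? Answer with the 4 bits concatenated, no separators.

s1 (pos 1,3,5,7,9,11,13,15): 0⊕1⊕1⊕0⊕0⊕1⊕0⊕1 = 0
s2 (pos 2,3,6,7,10,11,14,15): 1⊕1⊕0⊕0⊕1⊕1⊕1⊕1 = 0
s4 (pos 4,5,6,7,12,13,14,15): 1⊕1⊕0⊕0⊕1⊕0⊕1⊕1 = 1
s8 (pos 8,9,10,11,12,13,14,15): 0⊕0⊕1⊕1⊕1⊕0⊕1⊕1 = 1
Syndrome s8…s1 = 1100 → error at position 12.

1100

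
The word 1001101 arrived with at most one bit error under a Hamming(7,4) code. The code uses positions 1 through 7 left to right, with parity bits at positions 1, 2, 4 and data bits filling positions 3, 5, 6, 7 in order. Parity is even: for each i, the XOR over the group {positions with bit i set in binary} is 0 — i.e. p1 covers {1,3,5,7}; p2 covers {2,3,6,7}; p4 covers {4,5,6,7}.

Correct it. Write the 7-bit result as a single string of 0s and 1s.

s1 (pos 1,3,5,7): 1⊕0⊕1⊕1 = 1
s2 (pos 2,3,6,7): 0⊕0⊕0⊕1 = 1
s4 (pos 4,5,6,7): 1⊕1⊕0⊕1 = 1
Syndrome s4…s1 = 111 → error at position 7.
Flip position 7: 1001101 → 1001100

1001100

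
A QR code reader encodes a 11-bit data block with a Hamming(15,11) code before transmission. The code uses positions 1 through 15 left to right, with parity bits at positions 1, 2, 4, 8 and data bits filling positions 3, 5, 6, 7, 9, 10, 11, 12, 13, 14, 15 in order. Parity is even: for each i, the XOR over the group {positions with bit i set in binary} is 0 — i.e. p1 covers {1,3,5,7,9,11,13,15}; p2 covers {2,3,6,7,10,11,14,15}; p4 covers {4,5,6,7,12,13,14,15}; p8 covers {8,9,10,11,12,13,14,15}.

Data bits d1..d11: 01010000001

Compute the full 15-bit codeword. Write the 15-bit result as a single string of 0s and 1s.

100110110000001

Place data at non-parity positions: p1 p2 0 p4 1 0 1 p8 0 0 0 0 0 0 1
p1 (pos 1,3,5,7,9,11,13,15): XOR of data positions = 0⊕1⊕1⊕0⊕0⊕0⊕1 = 1
p2 (pos 2,3,6,7,10,11,14,15): XOR of data positions = 0⊕0⊕1⊕0⊕0⊕0⊕1 = 0
p4 (pos 4,5,6,7,12,13,14,15): XOR of data positions = 1⊕0⊕1⊕0⊕0⊕0⊕1 = 1
p8 (pos 8,9,10,11,12,13,14,15): XOR of data positions = 0⊕0⊕0⊕0⊕0⊕0⊕1 = 1
Codeword: 100110110000001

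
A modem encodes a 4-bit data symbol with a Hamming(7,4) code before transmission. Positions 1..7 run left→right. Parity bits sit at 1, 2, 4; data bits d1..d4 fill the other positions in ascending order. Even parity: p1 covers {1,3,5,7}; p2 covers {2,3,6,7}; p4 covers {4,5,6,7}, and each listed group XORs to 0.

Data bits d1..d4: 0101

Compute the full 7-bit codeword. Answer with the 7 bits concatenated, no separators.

0100101

Place data at non-parity positions: p1 p2 0 p4 1 0 1
p1 (pos 1,3,5,7): XOR of data positions = 0⊕1⊕1 = 0
p2 (pos 2,3,6,7): XOR of data positions = 0⊕0⊕1 = 1
p4 (pos 4,5,6,7): XOR of data positions = 1⊕0⊕1 = 0
Codeword: 0100101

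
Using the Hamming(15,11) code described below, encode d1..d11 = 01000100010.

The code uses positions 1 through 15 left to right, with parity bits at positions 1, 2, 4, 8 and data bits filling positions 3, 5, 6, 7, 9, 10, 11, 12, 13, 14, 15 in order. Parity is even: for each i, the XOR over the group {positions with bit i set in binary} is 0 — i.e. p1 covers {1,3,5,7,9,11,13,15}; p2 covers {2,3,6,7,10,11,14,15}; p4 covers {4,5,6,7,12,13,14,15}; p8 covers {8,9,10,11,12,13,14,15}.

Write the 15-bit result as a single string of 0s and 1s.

100010000100010

Place data at non-parity positions: p1 p2 0 p4 1 0 0 p8 0 1 0 0 0 1 0
p1 (pos 1,3,5,7,9,11,13,15): XOR of data positions = 0⊕1⊕0⊕0⊕0⊕0⊕0 = 1
p2 (pos 2,3,6,7,10,11,14,15): XOR of data positions = 0⊕0⊕0⊕1⊕0⊕1⊕0 = 0
p4 (pos 4,5,6,7,12,13,14,15): XOR of data positions = 1⊕0⊕0⊕0⊕0⊕1⊕0 = 0
p8 (pos 8,9,10,11,12,13,14,15): XOR of data positions = 0⊕1⊕0⊕0⊕0⊕1⊕0 = 0
Codeword: 100010000100010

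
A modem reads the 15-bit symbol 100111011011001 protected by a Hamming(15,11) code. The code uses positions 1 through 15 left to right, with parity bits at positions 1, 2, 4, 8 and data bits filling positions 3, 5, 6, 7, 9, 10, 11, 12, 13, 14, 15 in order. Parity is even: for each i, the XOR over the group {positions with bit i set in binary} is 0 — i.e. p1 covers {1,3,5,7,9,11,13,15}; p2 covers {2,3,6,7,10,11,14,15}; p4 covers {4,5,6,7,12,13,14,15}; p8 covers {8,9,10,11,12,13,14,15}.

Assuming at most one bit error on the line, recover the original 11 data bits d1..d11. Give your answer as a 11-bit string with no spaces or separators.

01101011000

s1 (pos 1,3,5,7,9,11,13,15): 1⊕0⊕1⊕0⊕1⊕1⊕0⊕1 = 1
s2 (pos 2,3,6,7,10,11,14,15): 0⊕0⊕1⊕0⊕0⊕1⊕0⊕1 = 1
s4 (pos 4,5,6,7,12,13,14,15): 1⊕1⊕1⊕0⊕1⊕0⊕0⊕1 = 1
s8 (pos 8,9,10,11,12,13,14,15): 1⊕1⊕0⊕1⊕1⊕0⊕0⊕1 = 1
Syndrome s8…s1 = 1111 → error at position 15.
Flip position 15: 100111011011001 → 100111011011000
Read data bits from positions 3,5,6,7,9,10,11,12,13,14,15: 01101011000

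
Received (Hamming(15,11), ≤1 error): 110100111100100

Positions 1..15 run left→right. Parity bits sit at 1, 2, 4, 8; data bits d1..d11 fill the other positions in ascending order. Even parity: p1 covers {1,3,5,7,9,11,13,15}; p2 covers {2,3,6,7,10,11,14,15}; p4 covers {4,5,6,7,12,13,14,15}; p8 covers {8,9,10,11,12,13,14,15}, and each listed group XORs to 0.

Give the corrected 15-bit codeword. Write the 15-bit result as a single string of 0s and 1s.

110101111100100

s1 (pos 1,3,5,7,9,11,13,15): 1⊕0⊕0⊕1⊕1⊕0⊕1⊕0 = 0
s2 (pos 2,3,6,7,10,11,14,15): 1⊕0⊕0⊕1⊕1⊕0⊕0⊕0 = 1
s4 (pos 4,5,6,7,12,13,14,15): 1⊕0⊕0⊕1⊕0⊕1⊕0⊕0 = 1
s8 (pos 8,9,10,11,12,13,14,15): 1⊕1⊕1⊕0⊕0⊕1⊕0⊕0 = 0
Syndrome s8…s1 = 0110 → error at position 6.
Flip position 6: 110100111100100 → 110101111100100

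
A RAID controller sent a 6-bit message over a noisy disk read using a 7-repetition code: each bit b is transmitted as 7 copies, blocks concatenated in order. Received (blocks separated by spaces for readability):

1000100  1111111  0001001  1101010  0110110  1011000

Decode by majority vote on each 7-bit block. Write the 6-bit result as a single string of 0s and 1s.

010110

Block 1 (1000100): 2 ones → 0
Block 2 (1111111): 7 ones → 1
Block 3 (0001001): 2 ones → 0
Block 4 (1101010): 4 ones → 1
Block 5 (0110110): 4 ones → 1
Block 6 (1011000): 3 ones → 0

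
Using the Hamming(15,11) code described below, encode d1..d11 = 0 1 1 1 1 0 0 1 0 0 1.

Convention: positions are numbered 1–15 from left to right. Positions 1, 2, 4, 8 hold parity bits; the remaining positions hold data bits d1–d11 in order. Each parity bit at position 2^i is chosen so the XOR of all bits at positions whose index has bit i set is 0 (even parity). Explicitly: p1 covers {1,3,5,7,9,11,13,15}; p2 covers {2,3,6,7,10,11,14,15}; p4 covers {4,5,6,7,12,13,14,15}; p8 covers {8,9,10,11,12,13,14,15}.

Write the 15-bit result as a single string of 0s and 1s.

Place data at non-parity positions: p1 p2 0 p4 1 1 1 p8 1 0 0 1 0 0 1
p1 (pos 1,3,5,7,9,11,13,15): XOR of data positions = 0⊕1⊕1⊕1⊕0⊕0⊕1 = 0
p2 (pos 2,3,6,7,10,11,14,15): XOR of data positions = 0⊕1⊕1⊕0⊕0⊕0⊕1 = 1
p4 (pos 4,5,6,7,12,13,14,15): XOR of data positions = 1⊕1⊕1⊕1⊕0⊕0⊕1 = 1
p8 (pos 8,9,10,11,12,13,14,15): XOR of data positions = 1⊕0⊕0⊕1⊕0⊕0⊕1 = 1
Codeword: 010111111001001

010111111001001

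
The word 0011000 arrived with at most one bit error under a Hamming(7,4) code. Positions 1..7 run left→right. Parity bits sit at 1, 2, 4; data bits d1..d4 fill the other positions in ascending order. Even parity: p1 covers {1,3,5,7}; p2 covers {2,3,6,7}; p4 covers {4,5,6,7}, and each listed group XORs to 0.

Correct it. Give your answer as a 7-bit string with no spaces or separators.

s1 (pos 1,3,5,7): 0⊕1⊕0⊕0 = 1
s2 (pos 2,3,6,7): 0⊕1⊕0⊕0 = 1
s4 (pos 4,5,6,7): 1⊕0⊕0⊕0 = 1
Syndrome s4…s1 = 111 → error at position 7.
Flip position 7: 0011000 → 0011001

0011001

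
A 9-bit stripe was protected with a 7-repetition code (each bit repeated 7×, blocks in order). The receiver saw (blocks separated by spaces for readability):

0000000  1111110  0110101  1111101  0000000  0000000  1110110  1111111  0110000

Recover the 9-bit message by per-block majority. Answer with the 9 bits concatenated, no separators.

Block 1 (0000000): 0 ones → 0
Block 2 (1111110): 6 ones → 1
Block 3 (0110101): 4 ones → 1
Block 4 (1111101): 6 ones → 1
Block 5 (0000000): 0 ones → 0
Block 6 (0000000): 0 ones → 0
Block 7 (1110110): 5 ones → 1
Block 8 (1111111): 7 ones → 1
Block 9 (0110000): 2 ones → 0

011100110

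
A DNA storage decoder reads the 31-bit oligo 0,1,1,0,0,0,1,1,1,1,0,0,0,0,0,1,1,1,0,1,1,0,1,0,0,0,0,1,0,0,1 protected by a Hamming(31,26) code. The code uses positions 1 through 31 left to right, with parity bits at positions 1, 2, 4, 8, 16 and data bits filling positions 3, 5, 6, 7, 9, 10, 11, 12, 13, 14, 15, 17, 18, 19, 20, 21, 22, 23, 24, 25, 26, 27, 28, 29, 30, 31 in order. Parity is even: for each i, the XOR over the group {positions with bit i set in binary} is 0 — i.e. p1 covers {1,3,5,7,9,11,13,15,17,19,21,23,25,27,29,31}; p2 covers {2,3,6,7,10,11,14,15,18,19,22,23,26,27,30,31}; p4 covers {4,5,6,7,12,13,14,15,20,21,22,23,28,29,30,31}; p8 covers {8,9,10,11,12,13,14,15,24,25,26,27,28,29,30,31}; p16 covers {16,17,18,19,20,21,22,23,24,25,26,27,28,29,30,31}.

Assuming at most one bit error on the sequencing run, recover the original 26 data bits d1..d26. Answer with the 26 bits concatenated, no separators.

s1 (pos 1,3,5,7,9,11,13,15,17,19,21,23,25,27,29,31): 0⊕1⊕0⊕1⊕1⊕0⊕0⊕0⊕1⊕0⊕1⊕1⊕0⊕0⊕0⊕1 = 1
s2 (pos 2,3,6,7,10,11,14,15,18,19,22,23,26,27,30,31): 1⊕1⊕0⊕1⊕1⊕0⊕0⊕0⊕1⊕0⊕0⊕1⊕0⊕0⊕0⊕1 = 1
s4 (pos 4,5,6,7,12,13,14,15,20,21,22,23,28,29,30,31): 0⊕0⊕0⊕1⊕0⊕0⊕0⊕0⊕1⊕1⊕0⊕1⊕1⊕0⊕0⊕1 = 0
s8 (pos 8,9,10,11,12,13,14,15,24,25,26,27,28,29,30,31): 1⊕1⊕1⊕0⊕0⊕0⊕0⊕0⊕0⊕0⊕0⊕0⊕1⊕0⊕0⊕1 = 1
s16 (pos 16,17,18,19,20,21,22,23,24,25,26,27,28,29,30,31): 1⊕1⊕1⊕0⊕1⊕1⊕0⊕1⊕0⊕0⊕0⊕0⊕1⊕0⊕0⊕1 = 0
Syndrome s16…s1 = 01011 → error at position 11.
Flip position 11: 0110001111000001110110100001001 → 0110001111100001110110100001001
Read data bits from positions 3,5,6,7,9,10,11,12,13,14,15,17,18,19,20,21,22,23,24,25,26,27,28,29,30,31: 10011110000110110100001001

10011110000110110100001001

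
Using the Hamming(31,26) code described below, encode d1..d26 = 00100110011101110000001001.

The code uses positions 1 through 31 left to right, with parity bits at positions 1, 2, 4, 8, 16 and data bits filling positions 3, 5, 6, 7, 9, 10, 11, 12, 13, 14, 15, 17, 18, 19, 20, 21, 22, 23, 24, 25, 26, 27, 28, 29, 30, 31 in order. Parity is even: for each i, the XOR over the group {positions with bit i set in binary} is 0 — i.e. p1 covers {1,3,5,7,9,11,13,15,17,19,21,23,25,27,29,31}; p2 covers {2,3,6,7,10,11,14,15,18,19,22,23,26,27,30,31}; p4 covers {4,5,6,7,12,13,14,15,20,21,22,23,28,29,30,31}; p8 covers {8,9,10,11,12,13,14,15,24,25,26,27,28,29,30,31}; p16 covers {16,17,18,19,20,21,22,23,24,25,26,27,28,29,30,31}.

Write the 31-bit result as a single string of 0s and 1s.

Place data at non-parity positions: p1 p2 0 p4 0 1 0 p8 0 1 1 0 0 1 1 p16 1 0 1 1 1 0 0 0 0 0 0 1 0 0 1
p1 (pos 1,3,5,7,9,11,13,15,17,19,21,23,25,27,29,31): XOR of data positions = 0⊕0⊕0⊕0⊕1⊕0⊕1⊕1⊕1⊕1⊕0⊕0⊕0⊕0⊕1 = 0
p2 (pos 2,3,6,7,10,11,14,15,18,19,22,23,26,27,30,31): XOR of data positions = 0⊕1⊕0⊕1⊕1⊕1⊕1⊕0⊕1⊕0⊕0⊕0⊕0⊕0⊕1 = 1
p4 (pos 4,5,6,7,12,13,14,15,20,21,22,23,28,29,30,31): XOR of data positions = 0⊕1⊕0⊕0⊕0⊕1⊕1⊕1⊕1⊕0⊕0⊕1⊕0⊕0⊕1 = 1
p8 (pos 8,9,10,11,12,13,14,15,24,25,26,27,28,29,30,31): XOR of data positions = 0⊕1⊕1⊕0⊕0⊕1⊕1⊕0⊕0⊕0⊕0⊕1⊕0⊕0⊕1 = 0
p16 (pos 16,17,18,19,20,21,22,23,24,25,26,27,28,29,30,31): XOR of data positions = 1⊕0⊕1⊕1⊕1⊕0⊕0⊕0⊕0⊕0⊕0⊕1⊕0⊕0⊕1 = 0
Codeword: 0101010001100110101110000001001

0101010001100110101110000001001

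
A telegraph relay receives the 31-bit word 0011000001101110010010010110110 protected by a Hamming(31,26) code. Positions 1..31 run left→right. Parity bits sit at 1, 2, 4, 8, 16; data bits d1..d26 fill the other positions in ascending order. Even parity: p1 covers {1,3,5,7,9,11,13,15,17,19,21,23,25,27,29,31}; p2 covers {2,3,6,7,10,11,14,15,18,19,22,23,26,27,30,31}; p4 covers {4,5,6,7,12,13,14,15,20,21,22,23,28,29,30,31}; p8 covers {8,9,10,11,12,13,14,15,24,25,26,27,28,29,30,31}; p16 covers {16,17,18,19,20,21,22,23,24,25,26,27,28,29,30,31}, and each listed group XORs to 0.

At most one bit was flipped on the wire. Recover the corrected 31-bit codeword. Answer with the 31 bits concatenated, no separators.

0011000001101110010010110110110

s1 (pos 1,3,5,7,9,11,13,15,17,19,21,23,25,27,29,31): 0⊕1⊕0⊕0⊕0⊕1⊕1⊕1⊕0⊕0⊕1⊕0⊕0⊕1⊕1⊕0 = 1
s2 (pos 2,3,6,7,10,11,14,15,18,19,22,23,26,27,30,31): 0⊕1⊕0⊕0⊕1⊕1⊕1⊕1⊕1⊕0⊕0⊕0⊕1⊕1⊕1⊕0 = 1
s4 (pos 4,5,6,7,12,13,14,15,20,21,22,23,28,29,30,31): 1⊕0⊕0⊕0⊕0⊕1⊕1⊕1⊕0⊕1⊕0⊕0⊕0⊕1⊕1⊕0 = 1
s8 (pos 8,9,10,11,12,13,14,15,24,25,26,27,28,29,30,31): 0⊕0⊕1⊕1⊕0⊕1⊕1⊕1⊕1⊕0⊕1⊕1⊕0⊕1⊕1⊕0 = 0
s16 (pos 16,17,18,19,20,21,22,23,24,25,26,27,28,29,30,31): 0⊕0⊕1⊕0⊕0⊕1⊕0⊕0⊕1⊕0⊕1⊕1⊕0⊕1⊕1⊕0 = 1
Syndrome s16…s1 = 10111 → error at position 23.
Flip position 23: 0011000001101110010010010110110 → 0011000001101110010010110110110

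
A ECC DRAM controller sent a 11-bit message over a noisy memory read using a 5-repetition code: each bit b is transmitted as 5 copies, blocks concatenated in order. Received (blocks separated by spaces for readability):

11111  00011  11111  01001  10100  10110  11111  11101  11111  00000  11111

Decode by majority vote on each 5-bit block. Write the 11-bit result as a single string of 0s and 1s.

Block 1 (11111): 5 ones → 1
Block 2 (00011): 2 ones → 0
Block 3 (11111): 5 ones → 1
Block 4 (01001): 2 ones → 0
Block 5 (10100): 2 ones → 0
Block 6 (10110): 3 ones → 1
Block 7 (11111): 5 ones → 1
Block 8 (11101): 4 ones → 1
Block 9 (11111): 5 ones → 1
Block 10 (00000): 0 ones → 0
Block 11 (11111): 5 ones → 1

10100111101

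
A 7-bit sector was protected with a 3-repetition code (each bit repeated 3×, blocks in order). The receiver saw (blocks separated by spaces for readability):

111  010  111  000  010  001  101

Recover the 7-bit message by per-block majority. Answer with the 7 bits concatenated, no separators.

1010001

Block 1 (111): 3 ones → 1
Block 2 (010): 1 one → 0
Block 3 (111): 3 ones → 1
Block 4 (000): 0 ones → 0
Block 5 (010): 1 one → 0
Block 6 (001): 1 one → 0
Block 7 (101): 2 ones → 1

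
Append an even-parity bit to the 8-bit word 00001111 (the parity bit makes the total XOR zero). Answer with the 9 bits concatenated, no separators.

000011110

XOR of the 8 data bits: 0⊕0⊕0⊕0⊕1⊕1⊕1⊕1 = 0
Parity bit = 0 (so all 9 bits XOR to 0).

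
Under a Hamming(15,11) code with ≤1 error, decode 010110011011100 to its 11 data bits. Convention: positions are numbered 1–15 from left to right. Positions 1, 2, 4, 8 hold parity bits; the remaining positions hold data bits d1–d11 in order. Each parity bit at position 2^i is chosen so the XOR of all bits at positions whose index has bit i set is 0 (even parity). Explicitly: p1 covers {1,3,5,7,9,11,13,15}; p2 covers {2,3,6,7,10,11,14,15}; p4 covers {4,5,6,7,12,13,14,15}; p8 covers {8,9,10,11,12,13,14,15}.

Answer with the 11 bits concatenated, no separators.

01001011100

s1 (pos 1,3,5,7,9,11,13,15): 0⊕0⊕1⊕0⊕1⊕1⊕1⊕0 = 0
s2 (pos 2,3,6,7,10,11,14,15): 1⊕0⊕0⊕0⊕0⊕1⊕0⊕0 = 0
s4 (pos 4,5,6,7,12,13,14,15): 1⊕1⊕0⊕0⊕1⊕1⊕0⊕0 = 0
s8 (pos 8,9,10,11,12,13,14,15): 1⊕1⊕0⊕1⊕1⊕1⊕0⊕0 = 1
Syndrome s8…s1 = 1000 → error at position 8.
Flip position 8: 010110011011100 → 010110001011100
Read data bits from positions 3,5,6,7,9,10,11,12,13,14,15: 01001011100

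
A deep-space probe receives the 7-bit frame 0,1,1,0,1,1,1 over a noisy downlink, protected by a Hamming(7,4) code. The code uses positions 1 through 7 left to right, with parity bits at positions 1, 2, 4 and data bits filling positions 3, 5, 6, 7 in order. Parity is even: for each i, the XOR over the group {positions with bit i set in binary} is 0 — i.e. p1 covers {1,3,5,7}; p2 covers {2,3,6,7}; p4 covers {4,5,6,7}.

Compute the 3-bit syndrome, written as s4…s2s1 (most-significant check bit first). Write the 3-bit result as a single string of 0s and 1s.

s1 (pos 1,3,5,7): 0⊕1⊕1⊕1 = 1
s2 (pos 2,3,6,7): 1⊕1⊕1⊕1 = 0
s4 (pos 4,5,6,7): 0⊕1⊕1⊕1 = 1
Syndrome s4…s1 = 101 → error at position 5.

101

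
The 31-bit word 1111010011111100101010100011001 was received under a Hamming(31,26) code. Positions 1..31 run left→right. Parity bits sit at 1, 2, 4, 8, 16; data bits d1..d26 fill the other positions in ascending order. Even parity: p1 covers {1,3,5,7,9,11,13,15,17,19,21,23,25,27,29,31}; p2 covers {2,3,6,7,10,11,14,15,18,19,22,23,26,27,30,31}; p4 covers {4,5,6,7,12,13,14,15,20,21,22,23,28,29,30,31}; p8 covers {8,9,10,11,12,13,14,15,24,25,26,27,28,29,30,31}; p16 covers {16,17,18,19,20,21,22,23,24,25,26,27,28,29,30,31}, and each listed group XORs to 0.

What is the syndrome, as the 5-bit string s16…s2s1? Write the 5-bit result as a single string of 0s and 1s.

11101

s1 (pos 1,3,5,7,9,11,13,15,17,19,21,23,25,27,29,31): 1⊕1⊕0⊕0⊕1⊕1⊕1⊕0⊕1⊕1⊕1⊕1⊕0⊕1⊕0⊕1 = 1
s2 (pos 2,3,6,7,10,11,14,15,18,19,22,23,26,27,30,31): 1⊕1⊕1⊕0⊕1⊕1⊕1⊕0⊕0⊕1⊕0⊕1⊕0⊕1⊕0⊕1 = 0
s4 (pos 4,5,6,7,12,13,14,15,20,21,22,23,28,29,30,31): 1⊕0⊕1⊕0⊕1⊕1⊕1⊕0⊕0⊕1⊕0⊕1⊕1⊕0⊕0⊕1 = 1
s8 (pos 8,9,10,11,12,13,14,15,24,25,26,27,28,29,30,31): 0⊕1⊕1⊕1⊕1⊕1⊕1⊕0⊕0⊕0⊕0⊕1⊕1⊕0⊕0⊕1 = 1
s16 (pos 16,17,18,19,20,21,22,23,24,25,26,27,28,29,30,31): 0⊕1⊕0⊕1⊕0⊕1⊕0⊕1⊕0⊕0⊕0⊕1⊕1⊕0⊕0⊕1 = 1
Syndrome s16…s1 = 11101 → error at position 29.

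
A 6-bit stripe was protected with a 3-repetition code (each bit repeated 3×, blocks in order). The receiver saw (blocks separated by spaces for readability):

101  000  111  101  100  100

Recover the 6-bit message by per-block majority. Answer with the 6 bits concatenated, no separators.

101100

Block 1 (101): 2 ones → 1
Block 2 (000): 0 ones → 0
Block 3 (111): 3 ones → 1
Block 4 (101): 2 ones → 1
Block 5 (100): 1 one → 0
Block 6 (100): 1 one → 0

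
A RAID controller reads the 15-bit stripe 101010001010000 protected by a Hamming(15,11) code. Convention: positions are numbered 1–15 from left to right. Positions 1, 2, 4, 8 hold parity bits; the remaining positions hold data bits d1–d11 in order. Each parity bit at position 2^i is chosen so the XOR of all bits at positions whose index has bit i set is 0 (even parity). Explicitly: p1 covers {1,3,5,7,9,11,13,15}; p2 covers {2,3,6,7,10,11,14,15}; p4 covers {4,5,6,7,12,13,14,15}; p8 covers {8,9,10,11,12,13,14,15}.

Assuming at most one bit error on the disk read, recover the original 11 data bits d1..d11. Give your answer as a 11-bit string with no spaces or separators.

s1 (pos 1,3,5,7,9,11,13,15): 1⊕1⊕1⊕0⊕1⊕1⊕0⊕0 = 1
s2 (pos 2,3,6,7,10,11,14,15): 0⊕1⊕0⊕0⊕0⊕1⊕0⊕0 = 0
s4 (pos 4,5,6,7,12,13,14,15): 0⊕1⊕0⊕0⊕0⊕0⊕0⊕0 = 1
s8 (pos 8,9,10,11,12,13,14,15): 0⊕1⊕0⊕1⊕0⊕0⊕0⊕0 = 0
Syndrome s8…s1 = 0101 → error at position 5.
Flip position 5: 101010001010000 → 101000001010000
Read data bits from positions 3,5,6,7,9,10,11,12,13,14,15: 10001010000

10001010000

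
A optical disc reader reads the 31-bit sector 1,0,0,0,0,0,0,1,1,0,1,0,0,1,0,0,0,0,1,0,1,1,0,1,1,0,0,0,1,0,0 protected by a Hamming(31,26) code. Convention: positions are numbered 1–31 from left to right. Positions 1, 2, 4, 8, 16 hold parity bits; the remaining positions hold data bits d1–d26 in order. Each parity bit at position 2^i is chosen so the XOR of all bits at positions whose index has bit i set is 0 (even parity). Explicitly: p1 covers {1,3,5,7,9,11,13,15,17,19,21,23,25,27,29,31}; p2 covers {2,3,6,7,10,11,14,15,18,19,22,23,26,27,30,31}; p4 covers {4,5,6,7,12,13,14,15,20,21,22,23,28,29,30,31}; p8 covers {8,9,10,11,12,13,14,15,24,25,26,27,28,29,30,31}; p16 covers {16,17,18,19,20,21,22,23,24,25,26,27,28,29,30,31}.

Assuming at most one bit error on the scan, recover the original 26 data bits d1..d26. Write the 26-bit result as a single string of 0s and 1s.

00000010010001011011000100

s1 (pos 1,3,5,7,9,11,13,15,17,19,21,23,25,27,29,31): 1⊕0⊕0⊕0⊕1⊕1⊕0⊕0⊕0⊕1⊕1⊕0⊕1⊕0⊕1⊕0 = 1
s2 (pos 2,3,6,7,10,11,14,15,18,19,22,23,26,27,30,31): 0⊕0⊕0⊕0⊕0⊕1⊕1⊕0⊕0⊕1⊕1⊕0⊕0⊕0⊕0⊕0 = 0
s4 (pos 4,5,6,7,12,13,14,15,20,21,22,23,28,29,30,31): 0⊕0⊕0⊕0⊕0⊕0⊕1⊕0⊕0⊕1⊕1⊕0⊕0⊕1⊕0⊕0 = 0
s8 (pos 8,9,10,11,12,13,14,15,24,25,26,27,28,29,30,31): 1⊕1⊕0⊕1⊕0⊕0⊕1⊕0⊕1⊕1⊕0⊕0⊕0⊕1⊕0⊕0 = 1
s16 (pos 16,17,18,19,20,21,22,23,24,25,26,27,28,29,30,31): 0⊕0⊕0⊕1⊕0⊕1⊕1⊕0⊕1⊕1⊕0⊕0⊕0⊕1⊕0⊕0 = 0
Syndrome s16…s1 = 01001 → error at position 9.
Flip position 9: 1000000110100100001011011000100 → 1000000100100100001011011000100
Read data bits from positions 3,5,6,7,9,10,11,12,13,14,15,17,18,19,20,21,22,23,24,25,26,27,28,29,30,31: 00000010010001011011000100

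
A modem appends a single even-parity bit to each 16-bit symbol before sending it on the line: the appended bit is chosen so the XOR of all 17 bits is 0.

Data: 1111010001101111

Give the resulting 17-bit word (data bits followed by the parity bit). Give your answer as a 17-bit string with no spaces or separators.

XOR of the 16 data bits: 1⊕1⊕1⊕1⊕0⊕1⊕0⊕0⊕0⊕1⊕1⊕0⊕1⊕1⊕1⊕1 = 1
Parity bit = 1 (so all 17 bits XOR to 0).

11110100011011111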